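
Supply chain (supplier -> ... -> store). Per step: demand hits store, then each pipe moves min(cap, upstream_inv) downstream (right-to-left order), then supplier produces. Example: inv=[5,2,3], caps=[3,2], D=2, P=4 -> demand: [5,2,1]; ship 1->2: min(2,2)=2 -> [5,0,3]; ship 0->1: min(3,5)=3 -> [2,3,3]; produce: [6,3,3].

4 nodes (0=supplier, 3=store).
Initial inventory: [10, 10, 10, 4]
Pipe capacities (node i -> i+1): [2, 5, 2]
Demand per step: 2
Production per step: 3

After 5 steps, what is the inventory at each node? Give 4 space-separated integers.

Step 1: demand=2,sold=2 ship[2->3]=2 ship[1->2]=5 ship[0->1]=2 prod=3 -> inv=[11 7 13 4]
Step 2: demand=2,sold=2 ship[2->3]=2 ship[1->2]=5 ship[0->1]=2 prod=3 -> inv=[12 4 16 4]
Step 3: demand=2,sold=2 ship[2->3]=2 ship[1->2]=4 ship[0->1]=2 prod=3 -> inv=[13 2 18 4]
Step 4: demand=2,sold=2 ship[2->3]=2 ship[1->2]=2 ship[0->1]=2 prod=3 -> inv=[14 2 18 4]
Step 5: demand=2,sold=2 ship[2->3]=2 ship[1->2]=2 ship[0->1]=2 prod=3 -> inv=[15 2 18 4]

15 2 18 4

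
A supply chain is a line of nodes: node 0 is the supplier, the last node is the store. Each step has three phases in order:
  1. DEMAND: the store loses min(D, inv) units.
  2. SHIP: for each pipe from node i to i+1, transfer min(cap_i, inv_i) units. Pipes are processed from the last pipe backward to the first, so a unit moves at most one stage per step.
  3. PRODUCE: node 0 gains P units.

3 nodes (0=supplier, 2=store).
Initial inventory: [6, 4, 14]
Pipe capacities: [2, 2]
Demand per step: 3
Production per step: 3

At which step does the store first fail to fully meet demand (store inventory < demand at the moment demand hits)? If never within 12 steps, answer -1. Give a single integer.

Step 1: demand=3,sold=3 ship[1->2]=2 ship[0->1]=2 prod=3 -> [7 4 13]
Step 2: demand=3,sold=3 ship[1->2]=2 ship[0->1]=2 prod=3 -> [8 4 12]
Step 3: demand=3,sold=3 ship[1->2]=2 ship[0->1]=2 prod=3 -> [9 4 11]
Step 4: demand=3,sold=3 ship[1->2]=2 ship[0->1]=2 prod=3 -> [10 4 10]
Step 5: demand=3,sold=3 ship[1->2]=2 ship[0->1]=2 prod=3 -> [11 4 9]
Step 6: demand=3,sold=3 ship[1->2]=2 ship[0->1]=2 prod=3 -> [12 4 8]
Step 7: demand=3,sold=3 ship[1->2]=2 ship[0->1]=2 prod=3 -> [13 4 7]
Step 8: demand=3,sold=3 ship[1->2]=2 ship[0->1]=2 prod=3 -> [14 4 6]
Step 9: demand=3,sold=3 ship[1->2]=2 ship[0->1]=2 prod=3 -> [15 4 5]
Step 10: demand=3,sold=3 ship[1->2]=2 ship[0->1]=2 prod=3 -> [16 4 4]
Step 11: demand=3,sold=3 ship[1->2]=2 ship[0->1]=2 prod=3 -> [17 4 3]
Step 12: demand=3,sold=3 ship[1->2]=2 ship[0->1]=2 prod=3 -> [18 4 2]
No stockout in 12 steps

-1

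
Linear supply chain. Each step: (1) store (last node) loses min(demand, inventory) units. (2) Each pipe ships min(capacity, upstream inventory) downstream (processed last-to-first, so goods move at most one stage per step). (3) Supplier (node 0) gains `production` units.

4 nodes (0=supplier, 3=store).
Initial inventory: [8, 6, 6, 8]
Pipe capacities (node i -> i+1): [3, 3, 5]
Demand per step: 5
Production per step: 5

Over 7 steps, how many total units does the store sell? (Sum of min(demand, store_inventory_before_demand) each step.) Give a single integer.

Answer: 29

Derivation:
Step 1: sold=5 (running total=5) -> [10 6 4 8]
Step 2: sold=5 (running total=10) -> [12 6 3 7]
Step 3: sold=5 (running total=15) -> [14 6 3 5]
Step 4: sold=5 (running total=20) -> [16 6 3 3]
Step 5: sold=3 (running total=23) -> [18 6 3 3]
Step 6: sold=3 (running total=26) -> [20 6 3 3]
Step 7: sold=3 (running total=29) -> [22 6 3 3]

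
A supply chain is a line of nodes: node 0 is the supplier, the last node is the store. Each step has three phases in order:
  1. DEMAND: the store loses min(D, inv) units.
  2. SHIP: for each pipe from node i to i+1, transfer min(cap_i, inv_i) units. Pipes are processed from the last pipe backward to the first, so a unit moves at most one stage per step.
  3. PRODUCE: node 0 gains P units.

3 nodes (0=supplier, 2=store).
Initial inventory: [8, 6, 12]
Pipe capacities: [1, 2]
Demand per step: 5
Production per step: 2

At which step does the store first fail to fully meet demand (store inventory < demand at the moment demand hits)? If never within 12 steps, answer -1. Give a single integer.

Step 1: demand=5,sold=5 ship[1->2]=2 ship[0->1]=1 prod=2 -> [9 5 9]
Step 2: demand=5,sold=5 ship[1->2]=2 ship[0->1]=1 prod=2 -> [10 4 6]
Step 3: demand=5,sold=5 ship[1->2]=2 ship[0->1]=1 prod=2 -> [11 3 3]
Step 4: demand=5,sold=3 ship[1->2]=2 ship[0->1]=1 prod=2 -> [12 2 2]
Step 5: demand=5,sold=2 ship[1->2]=2 ship[0->1]=1 prod=2 -> [13 1 2]
Step 6: demand=5,sold=2 ship[1->2]=1 ship[0->1]=1 prod=2 -> [14 1 1]
Step 7: demand=5,sold=1 ship[1->2]=1 ship[0->1]=1 prod=2 -> [15 1 1]
Step 8: demand=5,sold=1 ship[1->2]=1 ship[0->1]=1 prod=2 -> [16 1 1]
Step 9: demand=5,sold=1 ship[1->2]=1 ship[0->1]=1 prod=2 -> [17 1 1]
Step 10: demand=5,sold=1 ship[1->2]=1 ship[0->1]=1 prod=2 -> [18 1 1]
Step 11: demand=5,sold=1 ship[1->2]=1 ship[0->1]=1 prod=2 -> [19 1 1]
Step 12: demand=5,sold=1 ship[1->2]=1 ship[0->1]=1 prod=2 -> [20 1 1]
First stockout at step 4

4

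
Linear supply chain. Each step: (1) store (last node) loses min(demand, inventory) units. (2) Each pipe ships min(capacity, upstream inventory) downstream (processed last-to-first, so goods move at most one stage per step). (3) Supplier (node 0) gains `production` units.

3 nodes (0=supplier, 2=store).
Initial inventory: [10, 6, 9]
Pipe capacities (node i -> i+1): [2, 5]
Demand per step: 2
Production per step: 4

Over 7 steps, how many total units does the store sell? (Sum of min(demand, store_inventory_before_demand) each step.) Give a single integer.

Answer: 14

Derivation:
Step 1: sold=2 (running total=2) -> [12 3 12]
Step 2: sold=2 (running total=4) -> [14 2 13]
Step 3: sold=2 (running total=6) -> [16 2 13]
Step 4: sold=2 (running total=8) -> [18 2 13]
Step 5: sold=2 (running total=10) -> [20 2 13]
Step 6: sold=2 (running total=12) -> [22 2 13]
Step 7: sold=2 (running total=14) -> [24 2 13]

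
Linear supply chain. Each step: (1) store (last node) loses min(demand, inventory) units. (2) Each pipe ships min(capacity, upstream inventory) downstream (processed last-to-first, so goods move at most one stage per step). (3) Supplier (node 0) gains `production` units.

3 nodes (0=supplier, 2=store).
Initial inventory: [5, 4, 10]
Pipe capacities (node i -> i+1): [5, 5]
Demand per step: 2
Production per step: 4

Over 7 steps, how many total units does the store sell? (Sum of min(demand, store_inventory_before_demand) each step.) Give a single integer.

Answer: 14

Derivation:
Step 1: sold=2 (running total=2) -> [4 5 12]
Step 2: sold=2 (running total=4) -> [4 4 15]
Step 3: sold=2 (running total=6) -> [4 4 17]
Step 4: sold=2 (running total=8) -> [4 4 19]
Step 5: sold=2 (running total=10) -> [4 4 21]
Step 6: sold=2 (running total=12) -> [4 4 23]
Step 7: sold=2 (running total=14) -> [4 4 25]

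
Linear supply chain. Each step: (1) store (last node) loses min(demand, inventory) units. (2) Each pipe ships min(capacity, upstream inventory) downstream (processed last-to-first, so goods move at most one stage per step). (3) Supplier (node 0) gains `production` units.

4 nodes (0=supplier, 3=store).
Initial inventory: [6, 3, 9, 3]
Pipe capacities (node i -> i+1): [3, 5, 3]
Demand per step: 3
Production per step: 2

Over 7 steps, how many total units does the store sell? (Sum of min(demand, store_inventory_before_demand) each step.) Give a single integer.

Answer: 21

Derivation:
Step 1: sold=3 (running total=3) -> [5 3 9 3]
Step 2: sold=3 (running total=6) -> [4 3 9 3]
Step 3: sold=3 (running total=9) -> [3 3 9 3]
Step 4: sold=3 (running total=12) -> [2 3 9 3]
Step 5: sold=3 (running total=15) -> [2 2 9 3]
Step 6: sold=3 (running total=18) -> [2 2 8 3]
Step 7: sold=3 (running total=21) -> [2 2 7 3]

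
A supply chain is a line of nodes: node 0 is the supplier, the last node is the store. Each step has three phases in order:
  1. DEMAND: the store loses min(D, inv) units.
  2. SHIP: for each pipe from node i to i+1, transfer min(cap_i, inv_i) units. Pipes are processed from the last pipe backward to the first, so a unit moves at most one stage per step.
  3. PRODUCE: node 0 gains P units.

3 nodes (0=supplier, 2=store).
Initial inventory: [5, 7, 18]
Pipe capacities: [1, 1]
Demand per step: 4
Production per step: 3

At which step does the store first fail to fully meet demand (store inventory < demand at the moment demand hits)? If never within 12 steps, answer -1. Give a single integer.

Step 1: demand=4,sold=4 ship[1->2]=1 ship[0->1]=1 prod=3 -> [7 7 15]
Step 2: demand=4,sold=4 ship[1->2]=1 ship[0->1]=1 prod=3 -> [9 7 12]
Step 3: demand=4,sold=4 ship[1->2]=1 ship[0->1]=1 prod=3 -> [11 7 9]
Step 4: demand=4,sold=4 ship[1->2]=1 ship[0->1]=1 prod=3 -> [13 7 6]
Step 5: demand=4,sold=4 ship[1->2]=1 ship[0->1]=1 prod=3 -> [15 7 3]
Step 6: demand=4,sold=3 ship[1->2]=1 ship[0->1]=1 prod=3 -> [17 7 1]
Step 7: demand=4,sold=1 ship[1->2]=1 ship[0->1]=1 prod=3 -> [19 7 1]
Step 8: demand=4,sold=1 ship[1->2]=1 ship[0->1]=1 prod=3 -> [21 7 1]
Step 9: demand=4,sold=1 ship[1->2]=1 ship[0->1]=1 prod=3 -> [23 7 1]
Step 10: demand=4,sold=1 ship[1->2]=1 ship[0->1]=1 prod=3 -> [25 7 1]
Step 11: demand=4,sold=1 ship[1->2]=1 ship[0->1]=1 prod=3 -> [27 7 1]
Step 12: demand=4,sold=1 ship[1->2]=1 ship[0->1]=1 prod=3 -> [29 7 1]
First stockout at step 6

6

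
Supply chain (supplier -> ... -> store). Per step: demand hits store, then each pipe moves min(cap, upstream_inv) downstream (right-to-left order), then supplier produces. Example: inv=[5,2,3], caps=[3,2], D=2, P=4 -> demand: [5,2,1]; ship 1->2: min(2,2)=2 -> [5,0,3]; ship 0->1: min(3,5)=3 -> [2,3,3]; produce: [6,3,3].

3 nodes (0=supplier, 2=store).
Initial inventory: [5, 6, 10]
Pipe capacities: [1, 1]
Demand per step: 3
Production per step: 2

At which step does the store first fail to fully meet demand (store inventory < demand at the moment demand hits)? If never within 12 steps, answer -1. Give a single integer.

Step 1: demand=3,sold=3 ship[1->2]=1 ship[0->1]=1 prod=2 -> [6 6 8]
Step 2: demand=3,sold=3 ship[1->2]=1 ship[0->1]=1 prod=2 -> [7 6 6]
Step 3: demand=3,sold=3 ship[1->2]=1 ship[0->1]=1 prod=2 -> [8 6 4]
Step 4: demand=3,sold=3 ship[1->2]=1 ship[0->1]=1 prod=2 -> [9 6 2]
Step 5: demand=3,sold=2 ship[1->2]=1 ship[0->1]=1 prod=2 -> [10 6 1]
Step 6: demand=3,sold=1 ship[1->2]=1 ship[0->1]=1 prod=2 -> [11 6 1]
Step 7: demand=3,sold=1 ship[1->2]=1 ship[0->1]=1 prod=2 -> [12 6 1]
Step 8: demand=3,sold=1 ship[1->2]=1 ship[0->1]=1 prod=2 -> [13 6 1]
Step 9: demand=3,sold=1 ship[1->2]=1 ship[0->1]=1 prod=2 -> [14 6 1]
Step 10: demand=3,sold=1 ship[1->2]=1 ship[0->1]=1 prod=2 -> [15 6 1]
Step 11: demand=3,sold=1 ship[1->2]=1 ship[0->1]=1 prod=2 -> [16 6 1]
Step 12: demand=3,sold=1 ship[1->2]=1 ship[0->1]=1 prod=2 -> [17 6 1]
First stockout at step 5

5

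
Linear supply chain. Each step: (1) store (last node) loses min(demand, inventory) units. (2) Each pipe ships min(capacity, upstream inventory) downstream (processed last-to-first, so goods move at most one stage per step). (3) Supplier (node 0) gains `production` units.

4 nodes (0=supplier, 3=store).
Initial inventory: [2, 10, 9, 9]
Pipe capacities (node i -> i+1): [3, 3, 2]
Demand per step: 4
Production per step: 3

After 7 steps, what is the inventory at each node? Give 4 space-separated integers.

Step 1: demand=4,sold=4 ship[2->3]=2 ship[1->2]=3 ship[0->1]=2 prod=3 -> inv=[3 9 10 7]
Step 2: demand=4,sold=4 ship[2->3]=2 ship[1->2]=3 ship[0->1]=3 prod=3 -> inv=[3 9 11 5]
Step 3: demand=4,sold=4 ship[2->3]=2 ship[1->2]=3 ship[0->1]=3 prod=3 -> inv=[3 9 12 3]
Step 4: demand=4,sold=3 ship[2->3]=2 ship[1->2]=3 ship[0->1]=3 prod=3 -> inv=[3 9 13 2]
Step 5: demand=4,sold=2 ship[2->3]=2 ship[1->2]=3 ship[0->1]=3 prod=3 -> inv=[3 9 14 2]
Step 6: demand=4,sold=2 ship[2->3]=2 ship[1->2]=3 ship[0->1]=3 prod=3 -> inv=[3 9 15 2]
Step 7: demand=4,sold=2 ship[2->3]=2 ship[1->2]=3 ship[0->1]=3 prod=3 -> inv=[3 9 16 2]

3 9 16 2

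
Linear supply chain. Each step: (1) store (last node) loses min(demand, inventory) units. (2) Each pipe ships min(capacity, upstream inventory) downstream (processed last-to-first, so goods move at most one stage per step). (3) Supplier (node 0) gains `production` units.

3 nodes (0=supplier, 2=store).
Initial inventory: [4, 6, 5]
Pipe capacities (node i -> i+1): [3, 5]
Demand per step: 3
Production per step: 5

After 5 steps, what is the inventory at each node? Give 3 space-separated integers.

Step 1: demand=3,sold=3 ship[1->2]=5 ship[0->1]=3 prod=5 -> inv=[6 4 7]
Step 2: demand=3,sold=3 ship[1->2]=4 ship[0->1]=3 prod=5 -> inv=[8 3 8]
Step 3: demand=3,sold=3 ship[1->2]=3 ship[0->1]=3 prod=5 -> inv=[10 3 8]
Step 4: demand=3,sold=3 ship[1->2]=3 ship[0->1]=3 prod=5 -> inv=[12 3 8]
Step 5: demand=3,sold=3 ship[1->2]=3 ship[0->1]=3 prod=5 -> inv=[14 3 8]

14 3 8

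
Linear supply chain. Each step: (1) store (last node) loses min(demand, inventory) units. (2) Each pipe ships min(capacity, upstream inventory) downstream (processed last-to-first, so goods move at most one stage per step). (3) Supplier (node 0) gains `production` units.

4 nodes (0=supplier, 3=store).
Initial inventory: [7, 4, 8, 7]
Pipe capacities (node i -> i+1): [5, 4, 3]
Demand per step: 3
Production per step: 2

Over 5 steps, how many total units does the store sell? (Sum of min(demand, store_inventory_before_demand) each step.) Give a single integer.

Answer: 15

Derivation:
Step 1: sold=3 (running total=3) -> [4 5 9 7]
Step 2: sold=3 (running total=6) -> [2 5 10 7]
Step 3: sold=3 (running total=9) -> [2 3 11 7]
Step 4: sold=3 (running total=12) -> [2 2 11 7]
Step 5: sold=3 (running total=15) -> [2 2 10 7]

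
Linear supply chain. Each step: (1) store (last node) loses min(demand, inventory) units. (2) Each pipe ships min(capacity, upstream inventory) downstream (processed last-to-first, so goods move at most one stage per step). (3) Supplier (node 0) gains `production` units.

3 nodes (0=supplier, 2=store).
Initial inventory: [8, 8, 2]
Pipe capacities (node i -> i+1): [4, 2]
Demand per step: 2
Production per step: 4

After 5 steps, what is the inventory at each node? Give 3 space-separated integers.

Step 1: demand=2,sold=2 ship[1->2]=2 ship[0->1]=4 prod=4 -> inv=[8 10 2]
Step 2: demand=2,sold=2 ship[1->2]=2 ship[0->1]=4 prod=4 -> inv=[8 12 2]
Step 3: demand=2,sold=2 ship[1->2]=2 ship[0->1]=4 prod=4 -> inv=[8 14 2]
Step 4: demand=2,sold=2 ship[1->2]=2 ship[0->1]=4 prod=4 -> inv=[8 16 2]
Step 5: demand=2,sold=2 ship[1->2]=2 ship[0->1]=4 prod=4 -> inv=[8 18 2]

8 18 2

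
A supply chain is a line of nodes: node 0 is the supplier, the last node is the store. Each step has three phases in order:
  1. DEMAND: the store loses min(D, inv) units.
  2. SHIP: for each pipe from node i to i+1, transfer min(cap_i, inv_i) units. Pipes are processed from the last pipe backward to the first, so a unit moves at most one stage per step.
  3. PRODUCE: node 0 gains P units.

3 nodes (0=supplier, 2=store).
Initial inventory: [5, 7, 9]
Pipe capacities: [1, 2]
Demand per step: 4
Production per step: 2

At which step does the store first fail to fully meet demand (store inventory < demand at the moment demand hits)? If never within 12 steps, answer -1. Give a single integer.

Step 1: demand=4,sold=4 ship[1->2]=2 ship[0->1]=1 prod=2 -> [6 6 7]
Step 2: demand=4,sold=4 ship[1->2]=2 ship[0->1]=1 prod=2 -> [7 5 5]
Step 3: demand=4,sold=4 ship[1->2]=2 ship[0->1]=1 prod=2 -> [8 4 3]
Step 4: demand=4,sold=3 ship[1->2]=2 ship[0->1]=1 prod=2 -> [9 3 2]
Step 5: demand=4,sold=2 ship[1->2]=2 ship[0->1]=1 prod=2 -> [10 2 2]
Step 6: demand=4,sold=2 ship[1->2]=2 ship[0->1]=1 prod=2 -> [11 1 2]
Step 7: demand=4,sold=2 ship[1->2]=1 ship[0->1]=1 prod=2 -> [12 1 1]
Step 8: demand=4,sold=1 ship[1->2]=1 ship[0->1]=1 prod=2 -> [13 1 1]
Step 9: demand=4,sold=1 ship[1->2]=1 ship[0->1]=1 prod=2 -> [14 1 1]
Step 10: demand=4,sold=1 ship[1->2]=1 ship[0->1]=1 prod=2 -> [15 1 1]
Step 11: demand=4,sold=1 ship[1->2]=1 ship[0->1]=1 prod=2 -> [16 1 1]
Step 12: demand=4,sold=1 ship[1->2]=1 ship[0->1]=1 prod=2 -> [17 1 1]
First stockout at step 4

4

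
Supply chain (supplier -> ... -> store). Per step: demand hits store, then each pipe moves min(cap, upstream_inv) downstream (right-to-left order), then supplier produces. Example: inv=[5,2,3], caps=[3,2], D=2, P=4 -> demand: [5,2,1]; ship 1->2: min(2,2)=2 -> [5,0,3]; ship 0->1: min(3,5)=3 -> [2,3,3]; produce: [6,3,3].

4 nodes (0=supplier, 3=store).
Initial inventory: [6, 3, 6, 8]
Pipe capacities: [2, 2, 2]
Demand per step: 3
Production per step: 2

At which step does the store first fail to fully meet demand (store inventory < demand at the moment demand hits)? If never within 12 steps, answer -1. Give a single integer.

Step 1: demand=3,sold=3 ship[2->3]=2 ship[1->2]=2 ship[0->1]=2 prod=2 -> [6 3 6 7]
Step 2: demand=3,sold=3 ship[2->3]=2 ship[1->2]=2 ship[0->1]=2 prod=2 -> [6 3 6 6]
Step 3: demand=3,sold=3 ship[2->3]=2 ship[1->2]=2 ship[0->1]=2 prod=2 -> [6 3 6 5]
Step 4: demand=3,sold=3 ship[2->3]=2 ship[1->2]=2 ship[0->1]=2 prod=2 -> [6 3 6 4]
Step 5: demand=3,sold=3 ship[2->3]=2 ship[1->2]=2 ship[0->1]=2 prod=2 -> [6 3 6 3]
Step 6: demand=3,sold=3 ship[2->3]=2 ship[1->2]=2 ship[0->1]=2 prod=2 -> [6 3 6 2]
Step 7: demand=3,sold=2 ship[2->3]=2 ship[1->2]=2 ship[0->1]=2 prod=2 -> [6 3 6 2]
Step 8: demand=3,sold=2 ship[2->3]=2 ship[1->2]=2 ship[0->1]=2 prod=2 -> [6 3 6 2]
Step 9: demand=3,sold=2 ship[2->3]=2 ship[1->2]=2 ship[0->1]=2 prod=2 -> [6 3 6 2]
Step 10: demand=3,sold=2 ship[2->3]=2 ship[1->2]=2 ship[0->1]=2 prod=2 -> [6 3 6 2]
Step 11: demand=3,sold=2 ship[2->3]=2 ship[1->2]=2 ship[0->1]=2 prod=2 -> [6 3 6 2]
Step 12: demand=3,sold=2 ship[2->3]=2 ship[1->2]=2 ship[0->1]=2 prod=2 -> [6 3 6 2]
First stockout at step 7

7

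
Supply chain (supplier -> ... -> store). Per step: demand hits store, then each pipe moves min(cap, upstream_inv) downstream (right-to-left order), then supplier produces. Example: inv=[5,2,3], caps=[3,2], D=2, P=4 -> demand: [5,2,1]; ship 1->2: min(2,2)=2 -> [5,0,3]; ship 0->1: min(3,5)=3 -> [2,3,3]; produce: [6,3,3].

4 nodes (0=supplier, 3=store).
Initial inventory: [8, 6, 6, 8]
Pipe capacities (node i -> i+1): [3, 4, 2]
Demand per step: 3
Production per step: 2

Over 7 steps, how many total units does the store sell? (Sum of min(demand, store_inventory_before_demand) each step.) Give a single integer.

Answer: 20

Derivation:
Step 1: sold=3 (running total=3) -> [7 5 8 7]
Step 2: sold=3 (running total=6) -> [6 4 10 6]
Step 3: sold=3 (running total=9) -> [5 3 12 5]
Step 4: sold=3 (running total=12) -> [4 3 13 4]
Step 5: sold=3 (running total=15) -> [3 3 14 3]
Step 6: sold=3 (running total=18) -> [2 3 15 2]
Step 7: sold=2 (running total=20) -> [2 2 16 2]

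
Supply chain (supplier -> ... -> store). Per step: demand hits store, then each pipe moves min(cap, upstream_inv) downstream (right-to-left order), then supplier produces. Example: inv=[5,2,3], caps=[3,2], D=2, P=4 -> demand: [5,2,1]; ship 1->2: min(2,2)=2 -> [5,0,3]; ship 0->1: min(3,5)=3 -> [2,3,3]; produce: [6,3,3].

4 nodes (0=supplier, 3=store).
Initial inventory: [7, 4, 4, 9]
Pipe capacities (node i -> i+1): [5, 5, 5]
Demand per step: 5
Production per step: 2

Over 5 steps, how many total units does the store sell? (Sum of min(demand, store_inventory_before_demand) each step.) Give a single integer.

Step 1: sold=5 (running total=5) -> [4 5 4 8]
Step 2: sold=5 (running total=10) -> [2 4 5 7]
Step 3: sold=5 (running total=15) -> [2 2 4 7]
Step 4: sold=5 (running total=20) -> [2 2 2 6]
Step 5: sold=5 (running total=25) -> [2 2 2 3]

Answer: 25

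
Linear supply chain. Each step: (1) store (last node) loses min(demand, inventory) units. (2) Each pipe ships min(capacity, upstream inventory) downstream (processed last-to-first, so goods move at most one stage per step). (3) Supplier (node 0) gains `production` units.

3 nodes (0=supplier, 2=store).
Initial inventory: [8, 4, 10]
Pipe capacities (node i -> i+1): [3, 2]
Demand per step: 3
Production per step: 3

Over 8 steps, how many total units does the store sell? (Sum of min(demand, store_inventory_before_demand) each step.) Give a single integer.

Answer: 24

Derivation:
Step 1: sold=3 (running total=3) -> [8 5 9]
Step 2: sold=3 (running total=6) -> [8 6 8]
Step 3: sold=3 (running total=9) -> [8 7 7]
Step 4: sold=3 (running total=12) -> [8 8 6]
Step 5: sold=3 (running total=15) -> [8 9 5]
Step 6: sold=3 (running total=18) -> [8 10 4]
Step 7: sold=3 (running total=21) -> [8 11 3]
Step 8: sold=3 (running total=24) -> [8 12 2]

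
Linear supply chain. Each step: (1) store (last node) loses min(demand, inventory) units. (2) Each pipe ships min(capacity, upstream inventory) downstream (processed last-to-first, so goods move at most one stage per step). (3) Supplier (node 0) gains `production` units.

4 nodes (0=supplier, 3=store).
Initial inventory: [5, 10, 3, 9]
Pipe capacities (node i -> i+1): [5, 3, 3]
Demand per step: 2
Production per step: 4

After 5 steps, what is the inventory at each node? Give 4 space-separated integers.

Step 1: demand=2,sold=2 ship[2->3]=3 ship[1->2]=3 ship[0->1]=5 prod=4 -> inv=[4 12 3 10]
Step 2: demand=2,sold=2 ship[2->3]=3 ship[1->2]=3 ship[0->1]=4 prod=4 -> inv=[4 13 3 11]
Step 3: demand=2,sold=2 ship[2->3]=3 ship[1->2]=3 ship[0->1]=4 prod=4 -> inv=[4 14 3 12]
Step 4: demand=2,sold=2 ship[2->3]=3 ship[1->2]=3 ship[0->1]=4 prod=4 -> inv=[4 15 3 13]
Step 5: demand=2,sold=2 ship[2->3]=3 ship[1->2]=3 ship[0->1]=4 prod=4 -> inv=[4 16 3 14]

4 16 3 14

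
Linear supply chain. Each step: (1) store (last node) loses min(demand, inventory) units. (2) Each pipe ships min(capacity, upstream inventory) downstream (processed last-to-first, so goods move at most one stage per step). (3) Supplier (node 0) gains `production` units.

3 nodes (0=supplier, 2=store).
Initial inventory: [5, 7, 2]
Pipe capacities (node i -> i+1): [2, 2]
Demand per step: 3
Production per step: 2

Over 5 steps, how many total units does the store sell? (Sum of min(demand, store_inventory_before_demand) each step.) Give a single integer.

Answer: 10

Derivation:
Step 1: sold=2 (running total=2) -> [5 7 2]
Step 2: sold=2 (running total=4) -> [5 7 2]
Step 3: sold=2 (running total=6) -> [5 7 2]
Step 4: sold=2 (running total=8) -> [5 7 2]
Step 5: sold=2 (running total=10) -> [5 7 2]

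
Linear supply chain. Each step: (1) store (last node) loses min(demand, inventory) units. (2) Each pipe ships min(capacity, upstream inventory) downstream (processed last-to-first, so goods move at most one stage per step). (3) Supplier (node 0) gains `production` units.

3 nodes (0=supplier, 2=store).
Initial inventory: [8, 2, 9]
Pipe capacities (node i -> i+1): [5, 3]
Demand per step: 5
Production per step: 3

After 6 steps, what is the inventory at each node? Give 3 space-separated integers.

Step 1: demand=5,sold=5 ship[1->2]=2 ship[0->1]=5 prod=3 -> inv=[6 5 6]
Step 2: demand=5,sold=5 ship[1->2]=3 ship[0->1]=5 prod=3 -> inv=[4 7 4]
Step 3: demand=5,sold=4 ship[1->2]=3 ship[0->1]=4 prod=3 -> inv=[3 8 3]
Step 4: demand=5,sold=3 ship[1->2]=3 ship[0->1]=3 prod=3 -> inv=[3 8 3]
Step 5: demand=5,sold=3 ship[1->2]=3 ship[0->1]=3 prod=3 -> inv=[3 8 3]
Step 6: demand=5,sold=3 ship[1->2]=3 ship[0->1]=3 prod=3 -> inv=[3 8 3]

3 8 3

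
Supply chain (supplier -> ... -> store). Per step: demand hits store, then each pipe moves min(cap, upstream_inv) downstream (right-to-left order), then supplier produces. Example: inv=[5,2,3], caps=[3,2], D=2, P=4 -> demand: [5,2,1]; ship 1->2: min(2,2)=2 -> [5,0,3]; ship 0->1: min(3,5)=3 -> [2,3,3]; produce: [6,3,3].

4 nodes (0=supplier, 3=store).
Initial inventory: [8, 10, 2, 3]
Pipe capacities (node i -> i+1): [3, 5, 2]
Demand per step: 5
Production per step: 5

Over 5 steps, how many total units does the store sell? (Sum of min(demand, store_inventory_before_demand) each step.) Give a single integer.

Answer: 11

Derivation:
Step 1: sold=3 (running total=3) -> [10 8 5 2]
Step 2: sold=2 (running total=5) -> [12 6 8 2]
Step 3: sold=2 (running total=7) -> [14 4 11 2]
Step 4: sold=2 (running total=9) -> [16 3 13 2]
Step 5: sold=2 (running total=11) -> [18 3 14 2]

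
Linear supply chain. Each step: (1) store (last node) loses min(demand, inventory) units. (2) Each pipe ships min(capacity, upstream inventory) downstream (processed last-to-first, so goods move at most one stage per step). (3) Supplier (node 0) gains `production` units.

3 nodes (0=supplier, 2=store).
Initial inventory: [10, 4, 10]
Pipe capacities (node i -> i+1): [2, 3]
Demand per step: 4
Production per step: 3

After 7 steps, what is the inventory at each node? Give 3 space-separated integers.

Step 1: demand=4,sold=4 ship[1->2]=3 ship[0->1]=2 prod=3 -> inv=[11 3 9]
Step 2: demand=4,sold=4 ship[1->2]=3 ship[0->1]=2 prod=3 -> inv=[12 2 8]
Step 3: demand=4,sold=4 ship[1->2]=2 ship[0->1]=2 prod=3 -> inv=[13 2 6]
Step 4: demand=4,sold=4 ship[1->2]=2 ship[0->1]=2 prod=3 -> inv=[14 2 4]
Step 5: demand=4,sold=4 ship[1->2]=2 ship[0->1]=2 prod=3 -> inv=[15 2 2]
Step 6: demand=4,sold=2 ship[1->2]=2 ship[0->1]=2 prod=3 -> inv=[16 2 2]
Step 7: demand=4,sold=2 ship[1->2]=2 ship[0->1]=2 prod=3 -> inv=[17 2 2]

17 2 2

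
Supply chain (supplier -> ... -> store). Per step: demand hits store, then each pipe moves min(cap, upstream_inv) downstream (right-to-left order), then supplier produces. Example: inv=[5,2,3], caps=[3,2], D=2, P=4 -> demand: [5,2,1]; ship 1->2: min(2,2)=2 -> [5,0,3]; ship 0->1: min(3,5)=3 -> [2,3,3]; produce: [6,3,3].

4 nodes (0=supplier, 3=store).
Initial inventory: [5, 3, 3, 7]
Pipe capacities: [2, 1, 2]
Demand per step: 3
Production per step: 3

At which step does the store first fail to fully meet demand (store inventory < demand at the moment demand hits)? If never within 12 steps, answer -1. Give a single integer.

Step 1: demand=3,sold=3 ship[2->3]=2 ship[1->2]=1 ship[0->1]=2 prod=3 -> [6 4 2 6]
Step 2: demand=3,sold=3 ship[2->3]=2 ship[1->2]=1 ship[0->1]=2 prod=3 -> [7 5 1 5]
Step 3: demand=3,sold=3 ship[2->3]=1 ship[1->2]=1 ship[0->1]=2 prod=3 -> [8 6 1 3]
Step 4: demand=3,sold=3 ship[2->3]=1 ship[1->2]=1 ship[0->1]=2 prod=3 -> [9 7 1 1]
Step 5: demand=3,sold=1 ship[2->3]=1 ship[1->2]=1 ship[0->1]=2 prod=3 -> [10 8 1 1]
Step 6: demand=3,sold=1 ship[2->3]=1 ship[1->2]=1 ship[0->1]=2 prod=3 -> [11 9 1 1]
Step 7: demand=3,sold=1 ship[2->3]=1 ship[1->2]=1 ship[0->1]=2 prod=3 -> [12 10 1 1]
Step 8: demand=3,sold=1 ship[2->3]=1 ship[1->2]=1 ship[0->1]=2 prod=3 -> [13 11 1 1]
Step 9: demand=3,sold=1 ship[2->3]=1 ship[1->2]=1 ship[0->1]=2 prod=3 -> [14 12 1 1]
Step 10: demand=3,sold=1 ship[2->3]=1 ship[1->2]=1 ship[0->1]=2 prod=3 -> [15 13 1 1]
Step 11: demand=3,sold=1 ship[2->3]=1 ship[1->2]=1 ship[0->1]=2 prod=3 -> [16 14 1 1]
Step 12: demand=3,sold=1 ship[2->3]=1 ship[1->2]=1 ship[0->1]=2 prod=3 -> [17 15 1 1]
First stockout at step 5

5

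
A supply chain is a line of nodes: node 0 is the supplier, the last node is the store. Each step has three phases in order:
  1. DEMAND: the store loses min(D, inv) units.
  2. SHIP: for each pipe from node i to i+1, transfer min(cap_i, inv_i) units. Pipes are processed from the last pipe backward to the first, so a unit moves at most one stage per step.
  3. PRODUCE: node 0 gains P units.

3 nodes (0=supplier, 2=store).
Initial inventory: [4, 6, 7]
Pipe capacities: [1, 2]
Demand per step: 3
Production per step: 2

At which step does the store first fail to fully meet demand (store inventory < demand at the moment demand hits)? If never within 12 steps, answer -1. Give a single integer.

Step 1: demand=3,sold=3 ship[1->2]=2 ship[0->1]=1 prod=2 -> [5 5 6]
Step 2: demand=3,sold=3 ship[1->2]=2 ship[0->1]=1 prod=2 -> [6 4 5]
Step 3: demand=3,sold=3 ship[1->2]=2 ship[0->1]=1 prod=2 -> [7 3 4]
Step 4: demand=3,sold=3 ship[1->2]=2 ship[0->1]=1 prod=2 -> [8 2 3]
Step 5: demand=3,sold=3 ship[1->2]=2 ship[0->1]=1 prod=2 -> [9 1 2]
Step 6: demand=3,sold=2 ship[1->2]=1 ship[0->1]=1 prod=2 -> [10 1 1]
Step 7: demand=3,sold=1 ship[1->2]=1 ship[0->1]=1 prod=2 -> [11 1 1]
Step 8: demand=3,sold=1 ship[1->2]=1 ship[0->1]=1 prod=2 -> [12 1 1]
Step 9: demand=3,sold=1 ship[1->2]=1 ship[0->1]=1 prod=2 -> [13 1 1]
Step 10: demand=3,sold=1 ship[1->2]=1 ship[0->1]=1 prod=2 -> [14 1 1]
Step 11: demand=3,sold=1 ship[1->2]=1 ship[0->1]=1 prod=2 -> [15 1 1]
Step 12: demand=3,sold=1 ship[1->2]=1 ship[0->1]=1 prod=2 -> [16 1 1]
First stockout at step 6

6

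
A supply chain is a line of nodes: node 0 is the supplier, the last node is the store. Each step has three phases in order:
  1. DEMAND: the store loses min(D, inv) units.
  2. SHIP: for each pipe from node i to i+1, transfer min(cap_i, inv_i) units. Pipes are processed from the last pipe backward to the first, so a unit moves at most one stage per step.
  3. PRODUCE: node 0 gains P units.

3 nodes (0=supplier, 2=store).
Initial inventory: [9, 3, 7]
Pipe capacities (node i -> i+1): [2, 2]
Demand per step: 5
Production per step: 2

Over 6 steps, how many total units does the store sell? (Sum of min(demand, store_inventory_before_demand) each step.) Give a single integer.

Step 1: sold=5 (running total=5) -> [9 3 4]
Step 2: sold=4 (running total=9) -> [9 3 2]
Step 3: sold=2 (running total=11) -> [9 3 2]
Step 4: sold=2 (running total=13) -> [9 3 2]
Step 5: sold=2 (running total=15) -> [9 3 2]
Step 6: sold=2 (running total=17) -> [9 3 2]

Answer: 17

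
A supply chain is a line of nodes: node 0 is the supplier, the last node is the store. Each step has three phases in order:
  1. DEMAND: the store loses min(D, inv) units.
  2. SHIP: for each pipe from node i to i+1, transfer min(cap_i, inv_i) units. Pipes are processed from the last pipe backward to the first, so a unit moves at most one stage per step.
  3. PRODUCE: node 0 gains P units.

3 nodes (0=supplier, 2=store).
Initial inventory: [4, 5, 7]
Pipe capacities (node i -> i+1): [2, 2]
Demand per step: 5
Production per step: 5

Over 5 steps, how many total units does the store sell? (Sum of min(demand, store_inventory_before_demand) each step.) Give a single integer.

Step 1: sold=5 (running total=5) -> [7 5 4]
Step 2: sold=4 (running total=9) -> [10 5 2]
Step 3: sold=2 (running total=11) -> [13 5 2]
Step 4: sold=2 (running total=13) -> [16 5 2]
Step 5: sold=2 (running total=15) -> [19 5 2]

Answer: 15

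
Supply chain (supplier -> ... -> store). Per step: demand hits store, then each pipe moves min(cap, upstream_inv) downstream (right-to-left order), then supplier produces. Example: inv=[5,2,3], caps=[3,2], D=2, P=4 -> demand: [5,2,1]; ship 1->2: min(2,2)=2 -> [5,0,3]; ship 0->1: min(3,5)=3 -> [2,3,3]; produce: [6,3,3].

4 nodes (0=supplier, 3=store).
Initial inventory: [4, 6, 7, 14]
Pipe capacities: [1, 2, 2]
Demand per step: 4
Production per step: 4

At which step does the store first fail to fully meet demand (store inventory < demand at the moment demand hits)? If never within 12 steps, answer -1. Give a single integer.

Step 1: demand=4,sold=4 ship[2->3]=2 ship[1->2]=2 ship[0->1]=1 prod=4 -> [7 5 7 12]
Step 2: demand=4,sold=4 ship[2->3]=2 ship[1->2]=2 ship[0->1]=1 prod=4 -> [10 4 7 10]
Step 3: demand=4,sold=4 ship[2->3]=2 ship[1->2]=2 ship[0->1]=1 prod=4 -> [13 3 7 8]
Step 4: demand=4,sold=4 ship[2->3]=2 ship[1->2]=2 ship[0->1]=1 prod=4 -> [16 2 7 6]
Step 5: demand=4,sold=4 ship[2->3]=2 ship[1->2]=2 ship[0->1]=1 prod=4 -> [19 1 7 4]
Step 6: demand=4,sold=4 ship[2->3]=2 ship[1->2]=1 ship[0->1]=1 prod=4 -> [22 1 6 2]
Step 7: demand=4,sold=2 ship[2->3]=2 ship[1->2]=1 ship[0->1]=1 prod=4 -> [25 1 5 2]
Step 8: demand=4,sold=2 ship[2->3]=2 ship[1->2]=1 ship[0->1]=1 prod=4 -> [28 1 4 2]
Step 9: demand=4,sold=2 ship[2->3]=2 ship[1->2]=1 ship[0->1]=1 prod=4 -> [31 1 3 2]
Step 10: demand=4,sold=2 ship[2->3]=2 ship[1->2]=1 ship[0->1]=1 prod=4 -> [34 1 2 2]
Step 11: demand=4,sold=2 ship[2->3]=2 ship[1->2]=1 ship[0->1]=1 prod=4 -> [37 1 1 2]
Step 12: demand=4,sold=2 ship[2->3]=1 ship[1->2]=1 ship[0->1]=1 prod=4 -> [40 1 1 1]
First stockout at step 7

7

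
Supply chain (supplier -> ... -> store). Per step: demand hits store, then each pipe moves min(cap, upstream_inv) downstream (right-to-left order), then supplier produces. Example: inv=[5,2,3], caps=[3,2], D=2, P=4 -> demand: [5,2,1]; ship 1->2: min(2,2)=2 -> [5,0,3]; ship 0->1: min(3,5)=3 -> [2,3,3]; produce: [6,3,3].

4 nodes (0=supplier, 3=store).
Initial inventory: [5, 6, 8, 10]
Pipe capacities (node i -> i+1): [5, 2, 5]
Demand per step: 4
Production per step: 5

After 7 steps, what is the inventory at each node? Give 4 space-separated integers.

Step 1: demand=4,sold=4 ship[2->3]=5 ship[1->2]=2 ship[0->1]=5 prod=5 -> inv=[5 9 5 11]
Step 2: demand=4,sold=4 ship[2->3]=5 ship[1->2]=2 ship[0->1]=5 prod=5 -> inv=[5 12 2 12]
Step 3: demand=4,sold=4 ship[2->3]=2 ship[1->2]=2 ship[0->1]=5 prod=5 -> inv=[5 15 2 10]
Step 4: demand=4,sold=4 ship[2->3]=2 ship[1->2]=2 ship[0->1]=5 prod=5 -> inv=[5 18 2 8]
Step 5: demand=4,sold=4 ship[2->3]=2 ship[1->2]=2 ship[0->1]=5 prod=5 -> inv=[5 21 2 6]
Step 6: demand=4,sold=4 ship[2->3]=2 ship[1->2]=2 ship[0->1]=5 prod=5 -> inv=[5 24 2 4]
Step 7: demand=4,sold=4 ship[2->3]=2 ship[1->2]=2 ship[0->1]=5 prod=5 -> inv=[5 27 2 2]

5 27 2 2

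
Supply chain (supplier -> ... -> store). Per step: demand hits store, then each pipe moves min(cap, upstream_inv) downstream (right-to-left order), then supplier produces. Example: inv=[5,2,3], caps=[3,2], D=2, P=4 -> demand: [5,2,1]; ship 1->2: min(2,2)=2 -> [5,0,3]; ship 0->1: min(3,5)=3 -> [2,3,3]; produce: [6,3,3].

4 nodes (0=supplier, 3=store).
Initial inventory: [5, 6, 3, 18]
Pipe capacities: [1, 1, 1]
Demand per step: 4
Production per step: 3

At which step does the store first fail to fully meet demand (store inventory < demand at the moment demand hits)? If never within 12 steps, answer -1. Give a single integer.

Step 1: demand=4,sold=4 ship[2->3]=1 ship[1->2]=1 ship[0->1]=1 prod=3 -> [7 6 3 15]
Step 2: demand=4,sold=4 ship[2->3]=1 ship[1->2]=1 ship[0->1]=1 prod=3 -> [9 6 3 12]
Step 3: demand=4,sold=4 ship[2->3]=1 ship[1->2]=1 ship[0->1]=1 prod=3 -> [11 6 3 9]
Step 4: demand=4,sold=4 ship[2->3]=1 ship[1->2]=1 ship[0->1]=1 prod=3 -> [13 6 3 6]
Step 5: demand=4,sold=4 ship[2->3]=1 ship[1->2]=1 ship[0->1]=1 prod=3 -> [15 6 3 3]
Step 6: demand=4,sold=3 ship[2->3]=1 ship[1->2]=1 ship[0->1]=1 prod=3 -> [17 6 3 1]
Step 7: demand=4,sold=1 ship[2->3]=1 ship[1->2]=1 ship[0->1]=1 prod=3 -> [19 6 3 1]
Step 8: demand=4,sold=1 ship[2->3]=1 ship[1->2]=1 ship[0->1]=1 prod=3 -> [21 6 3 1]
Step 9: demand=4,sold=1 ship[2->3]=1 ship[1->2]=1 ship[0->1]=1 prod=3 -> [23 6 3 1]
Step 10: demand=4,sold=1 ship[2->3]=1 ship[1->2]=1 ship[0->1]=1 prod=3 -> [25 6 3 1]
Step 11: demand=4,sold=1 ship[2->3]=1 ship[1->2]=1 ship[0->1]=1 prod=3 -> [27 6 3 1]
Step 12: demand=4,sold=1 ship[2->3]=1 ship[1->2]=1 ship[0->1]=1 prod=3 -> [29 6 3 1]
First stockout at step 6

6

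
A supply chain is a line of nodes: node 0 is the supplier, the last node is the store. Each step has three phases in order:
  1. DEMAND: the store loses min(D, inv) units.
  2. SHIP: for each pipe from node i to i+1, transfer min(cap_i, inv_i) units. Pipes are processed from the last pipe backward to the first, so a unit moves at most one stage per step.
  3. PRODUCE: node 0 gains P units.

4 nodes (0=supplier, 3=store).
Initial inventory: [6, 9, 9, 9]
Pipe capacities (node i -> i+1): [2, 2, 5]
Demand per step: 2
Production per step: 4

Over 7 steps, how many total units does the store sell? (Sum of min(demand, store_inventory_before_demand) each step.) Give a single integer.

Step 1: sold=2 (running total=2) -> [8 9 6 12]
Step 2: sold=2 (running total=4) -> [10 9 3 15]
Step 3: sold=2 (running total=6) -> [12 9 2 16]
Step 4: sold=2 (running total=8) -> [14 9 2 16]
Step 5: sold=2 (running total=10) -> [16 9 2 16]
Step 6: sold=2 (running total=12) -> [18 9 2 16]
Step 7: sold=2 (running total=14) -> [20 9 2 16]

Answer: 14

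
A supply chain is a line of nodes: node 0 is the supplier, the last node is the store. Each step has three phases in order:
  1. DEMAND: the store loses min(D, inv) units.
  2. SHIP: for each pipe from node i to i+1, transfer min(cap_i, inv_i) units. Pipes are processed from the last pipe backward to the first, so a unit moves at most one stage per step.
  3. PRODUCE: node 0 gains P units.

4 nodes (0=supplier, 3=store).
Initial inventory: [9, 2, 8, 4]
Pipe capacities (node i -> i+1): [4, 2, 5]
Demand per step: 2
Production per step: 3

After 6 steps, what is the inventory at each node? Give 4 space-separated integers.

Step 1: demand=2,sold=2 ship[2->3]=5 ship[1->2]=2 ship[0->1]=4 prod=3 -> inv=[8 4 5 7]
Step 2: demand=2,sold=2 ship[2->3]=5 ship[1->2]=2 ship[0->1]=4 prod=3 -> inv=[7 6 2 10]
Step 3: demand=2,sold=2 ship[2->3]=2 ship[1->2]=2 ship[0->1]=4 prod=3 -> inv=[6 8 2 10]
Step 4: demand=2,sold=2 ship[2->3]=2 ship[1->2]=2 ship[0->1]=4 prod=3 -> inv=[5 10 2 10]
Step 5: demand=2,sold=2 ship[2->3]=2 ship[1->2]=2 ship[0->1]=4 prod=3 -> inv=[4 12 2 10]
Step 6: demand=2,sold=2 ship[2->3]=2 ship[1->2]=2 ship[0->1]=4 prod=3 -> inv=[3 14 2 10]

3 14 2 10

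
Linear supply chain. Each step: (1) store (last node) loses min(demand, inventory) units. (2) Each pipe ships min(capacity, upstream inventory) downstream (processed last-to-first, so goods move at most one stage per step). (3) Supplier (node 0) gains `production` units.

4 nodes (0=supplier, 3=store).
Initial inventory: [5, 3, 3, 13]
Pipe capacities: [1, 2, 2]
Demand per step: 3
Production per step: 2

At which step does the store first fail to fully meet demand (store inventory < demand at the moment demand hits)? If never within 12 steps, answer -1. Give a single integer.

Step 1: demand=3,sold=3 ship[2->3]=2 ship[1->2]=2 ship[0->1]=1 prod=2 -> [6 2 3 12]
Step 2: demand=3,sold=3 ship[2->3]=2 ship[1->2]=2 ship[0->1]=1 prod=2 -> [7 1 3 11]
Step 3: demand=3,sold=3 ship[2->3]=2 ship[1->2]=1 ship[0->1]=1 prod=2 -> [8 1 2 10]
Step 4: demand=3,sold=3 ship[2->3]=2 ship[1->2]=1 ship[0->1]=1 prod=2 -> [9 1 1 9]
Step 5: demand=3,sold=3 ship[2->3]=1 ship[1->2]=1 ship[0->1]=1 prod=2 -> [10 1 1 7]
Step 6: demand=3,sold=3 ship[2->3]=1 ship[1->2]=1 ship[0->1]=1 prod=2 -> [11 1 1 5]
Step 7: demand=3,sold=3 ship[2->3]=1 ship[1->2]=1 ship[0->1]=1 prod=2 -> [12 1 1 3]
Step 8: demand=3,sold=3 ship[2->3]=1 ship[1->2]=1 ship[0->1]=1 prod=2 -> [13 1 1 1]
Step 9: demand=3,sold=1 ship[2->3]=1 ship[1->2]=1 ship[0->1]=1 prod=2 -> [14 1 1 1]
Step 10: demand=3,sold=1 ship[2->3]=1 ship[1->2]=1 ship[0->1]=1 prod=2 -> [15 1 1 1]
Step 11: demand=3,sold=1 ship[2->3]=1 ship[1->2]=1 ship[0->1]=1 prod=2 -> [16 1 1 1]
Step 12: demand=3,sold=1 ship[2->3]=1 ship[1->2]=1 ship[0->1]=1 prod=2 -> [17 1 1 1]
First stockout at step 9

9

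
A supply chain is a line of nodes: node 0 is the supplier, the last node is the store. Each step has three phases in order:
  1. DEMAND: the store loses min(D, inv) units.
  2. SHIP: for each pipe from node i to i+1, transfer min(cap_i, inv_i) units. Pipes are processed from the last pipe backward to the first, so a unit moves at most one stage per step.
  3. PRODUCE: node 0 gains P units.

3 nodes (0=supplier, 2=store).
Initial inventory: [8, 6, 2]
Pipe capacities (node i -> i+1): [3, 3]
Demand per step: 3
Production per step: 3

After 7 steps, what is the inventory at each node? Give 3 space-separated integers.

Step 1: demand=3,sold=2 ship[1->2]=3 ship[0->1]=3 prod=3 -> inv=[8 6 3]
Step 2: demand=3,sold=3 ship[1->2]=3 ship[0->1]=3 prod=3 -> inv=[8 6 3]
Step 3: demand=3,sold=3 ship[1->2]=3 ship[0->1]=3 prod=3 -> inv=[8 6 3]
Step 4: demand=3,sold=3 ship[1->2]=3 ship[0->1]=3 prod=3 -> inv=[8 6 3]
Step 5: demand=3,sold=3 ship[1->2]=3 ship[0->1]=3 prod=3 -> inv=[8 6 3]
Step 6: demand=3,sold=3 ship[1->2]=3 ship[0->1]=3 prod=3 -> inv=[8 6 3]
Step 7: demand=3,sold=3 ship[1->2]=3 ship[0->1]=3 prod=3 -> inv=[8 6 3]

8 6 3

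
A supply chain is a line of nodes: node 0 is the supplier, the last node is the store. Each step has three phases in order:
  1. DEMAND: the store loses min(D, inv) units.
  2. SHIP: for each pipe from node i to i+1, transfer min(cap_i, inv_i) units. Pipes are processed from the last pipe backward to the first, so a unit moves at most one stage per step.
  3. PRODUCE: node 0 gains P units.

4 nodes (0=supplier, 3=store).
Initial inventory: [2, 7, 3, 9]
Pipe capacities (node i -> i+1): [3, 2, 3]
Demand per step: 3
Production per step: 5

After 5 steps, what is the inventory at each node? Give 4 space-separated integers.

Step 1: demand=3,sold=3 ship[2->3]=3 ship[1->2]=2 ship[0->1]=2 prod=5 -> inv=[5 7 2 9]
Step 2: demand=3,sold=3 ship[2->3]=2 ship[1->2]=2 ship[0->1]=3 prod=5 -> inv=[7 8 2 8]
Step 3: demand=3,sold=3 ship[2->3]=2 ship[1->2]=2 ship[0->1]=3 prod=5 -> inv=[9 9 2 7]
Step 4: demand=3,sold=3 ship[2->3]=2 ship[1->2]=2 ship[0->1]=3 prod=5 -> inv=[11 10 2 6]
Step 5: demand=3,sold=3 ship[2->3]=2 ship[1->2]=2 ship[0->1]=3 prod=5 -> inv=[13 11 2 5]

13 11 2 5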